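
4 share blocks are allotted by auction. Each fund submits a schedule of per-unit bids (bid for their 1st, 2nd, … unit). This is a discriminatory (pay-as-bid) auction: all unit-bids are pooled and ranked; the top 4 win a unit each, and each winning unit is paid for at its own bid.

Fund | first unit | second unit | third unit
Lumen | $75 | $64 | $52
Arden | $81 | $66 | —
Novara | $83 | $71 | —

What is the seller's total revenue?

All unit-bids, highest first — top 4: 83 (Novara-1), 81 (Arden-1), 75 (Lumen-1), 71 (Novara-2)
Next rejected bid: $66 (not a price — pay-as-bid).
Each winning unit pays its own bid.
Revenue = 83 + 81 + 75 + 71 = $310.

Total revenue: $310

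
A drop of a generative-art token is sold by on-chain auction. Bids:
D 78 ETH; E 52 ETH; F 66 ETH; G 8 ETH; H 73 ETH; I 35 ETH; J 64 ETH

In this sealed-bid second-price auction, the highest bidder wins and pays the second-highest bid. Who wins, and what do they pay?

Rule: the highest bidder wins and pays the second-highest bid.
Bids in order: 78 (D) > 73 (H) > 66 (F) > 64 (J) > 52 (E) > 35 (I) > …
Second-price: D pays H's bid of 73 ETH.

D pays 73 ETH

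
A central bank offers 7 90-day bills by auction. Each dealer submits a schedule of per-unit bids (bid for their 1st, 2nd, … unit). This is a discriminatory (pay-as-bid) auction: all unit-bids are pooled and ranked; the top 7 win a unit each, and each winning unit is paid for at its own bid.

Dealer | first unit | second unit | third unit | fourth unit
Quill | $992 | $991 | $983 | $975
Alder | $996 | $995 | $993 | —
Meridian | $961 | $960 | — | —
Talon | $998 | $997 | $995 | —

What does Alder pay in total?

Alder pays $2,984

Pooled unit-bids ranked (top 7): 998 (Talon-1), 997 (Talon-2), 996 (Alder-1), 995 (Alder-2), 995 (Talon-3), 993 (Alder-3), 992 (Quill-1)
Next rejected bid: $991 (not a price — pay-as-bid).
Alder's winning unit-bids: 996 + 995 + 993 = $2,984.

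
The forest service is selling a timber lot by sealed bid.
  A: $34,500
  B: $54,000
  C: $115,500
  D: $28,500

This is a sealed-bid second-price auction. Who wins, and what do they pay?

Sorting bids: 115,500 (C) > 54,000 (B) > 34,500 (A) > 28,500 (D)
C is highest; pays the second-highest bid, $54,000.

C pays $54,000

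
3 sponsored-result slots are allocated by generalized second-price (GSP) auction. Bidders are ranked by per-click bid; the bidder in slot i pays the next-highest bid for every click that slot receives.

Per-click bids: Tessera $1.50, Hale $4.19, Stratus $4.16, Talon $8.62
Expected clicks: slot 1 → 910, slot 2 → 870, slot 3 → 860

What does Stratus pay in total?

Stratus pays $1290.00

Ranked by bid: $8.62 (Talon) > $4.19 (Hale) > $4.16 (Stratus) > $1.50 (Tessera)
Stratus holds slot 3 → pays next bid $1.50 × 860 clicks = $1290.00.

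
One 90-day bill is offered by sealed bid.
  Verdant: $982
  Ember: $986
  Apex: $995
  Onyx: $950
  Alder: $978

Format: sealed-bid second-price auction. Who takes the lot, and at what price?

Apex pays $986

Bids ranked: 995 (Apex) > 986 (Ember) > 982 (Verdant) > 978 (Alder) > 950 (Onyx)
Apex wins with the highest bid; price is set by the runner-up at $986.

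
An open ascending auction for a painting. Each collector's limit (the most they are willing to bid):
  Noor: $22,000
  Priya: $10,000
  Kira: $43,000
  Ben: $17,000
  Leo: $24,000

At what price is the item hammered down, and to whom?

Sorting limits: 43,000 (Kira) > 24,000 (Leo) > 22,000 (Noor) > 17,000 (Ben) > 10,000 (Priya)
Once the price passes $24,000, only Kira is left; the hammer falls at Leo's limit of $24,000.

Kira wins at $24,000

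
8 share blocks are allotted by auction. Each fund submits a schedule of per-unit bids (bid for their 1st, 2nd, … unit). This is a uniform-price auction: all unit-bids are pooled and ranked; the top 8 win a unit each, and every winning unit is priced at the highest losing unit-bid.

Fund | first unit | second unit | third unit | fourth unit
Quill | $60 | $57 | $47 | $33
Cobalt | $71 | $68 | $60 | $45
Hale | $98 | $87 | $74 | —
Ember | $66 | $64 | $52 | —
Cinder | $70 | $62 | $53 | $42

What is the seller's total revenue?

Total revenue: $496

All unit-bids, highest first — top 8: 98 (Hale-1), 87 (Hale-2), 74 (Hale-3), 71 (Cobalt-1), 70 (Cinder-1), 68 (Cobalt-2), 66 (Ember-1), 64 (Ember-2)
First bid not allocated: $62.
Allocation: Cinder 1, Cobalt 2, Ember 2, Hale 3. Every unit priced at $62.
Revenue = 8 × 62 = $496.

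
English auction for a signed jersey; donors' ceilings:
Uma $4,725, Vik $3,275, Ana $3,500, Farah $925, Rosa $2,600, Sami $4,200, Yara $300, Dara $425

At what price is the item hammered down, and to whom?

Rule: the price rises until one bidder remains; the winner pays the price at which the last rival dropped out.
Limits ranked: 4,725 (Uma) > 4,200 (Sami) > 3,500 (Ana) > 3,275 (Vik) > 2,600 (Rosa) > 925 (Farah) > …
Sami is the last rival to drop out, at $4,200; Uma remains and wins at that price.

Uma wins at $4,200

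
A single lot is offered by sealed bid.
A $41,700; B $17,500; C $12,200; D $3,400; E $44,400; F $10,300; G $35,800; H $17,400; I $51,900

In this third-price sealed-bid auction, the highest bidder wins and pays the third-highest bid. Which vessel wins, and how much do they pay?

I pays $41,700

Sorting bids: 51,900 (I) > 44,400 (E) > 41,700 (A) > 35,800 (G) > 17,500 (B) > 17,400 (H) > …
I is highest; pays the third-highest bid, $41,700.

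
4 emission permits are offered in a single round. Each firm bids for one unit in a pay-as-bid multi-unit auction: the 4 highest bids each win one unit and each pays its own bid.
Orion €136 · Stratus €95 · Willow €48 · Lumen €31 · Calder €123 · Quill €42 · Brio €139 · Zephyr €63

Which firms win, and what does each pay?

Brio €139, Orion €136, Calder €123, Stratus €95

Ordering the bids: 139 (Brio), 136 (Orion), 123 (Calder), 95 (Stratus), 63 (Zephyr), 48 (Willow), …
Top 4: Brio, Orion, Calder, Stratus.
Each winner pays its own bid: Brio €139, Orion €136, Calder €123, Stratus €95.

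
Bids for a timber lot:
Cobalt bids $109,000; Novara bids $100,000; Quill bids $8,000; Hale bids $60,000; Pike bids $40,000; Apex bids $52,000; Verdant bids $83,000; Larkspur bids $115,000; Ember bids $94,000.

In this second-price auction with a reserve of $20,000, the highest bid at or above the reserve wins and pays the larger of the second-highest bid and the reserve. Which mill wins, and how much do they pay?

Larkspur pays $109,000

Second-price auction with a reserve of $20,000: the highest bid at or above the reserve wins and pays the larger of the second-highest bid and the reserve.
Bids in order: 115,000 (Larkspur) > 109,000 (Cobalt) > 100,000 (Novara) > 94,000 (Ember) > 83,000 (Verdant) > 60,000 (Hale) > …
Highest eligible bid: Larkspur at $115,000.
Second-highest bid $109,000 exceeds the reserve $20,000 → payment $109,000.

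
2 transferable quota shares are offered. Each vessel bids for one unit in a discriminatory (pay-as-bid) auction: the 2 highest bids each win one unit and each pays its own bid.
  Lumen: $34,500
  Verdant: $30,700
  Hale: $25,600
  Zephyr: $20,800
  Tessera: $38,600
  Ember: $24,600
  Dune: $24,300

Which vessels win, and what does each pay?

Sorting: 38,600 (Tessera), 34,500 (Lumen), 30,700 (Verdant), 25,600 (Hale), …
The 2 highest are Tessera, Lumen.
Each winner pays its own bid: Tessera $38,600, Lumen $34,500.

Tessera $38,600, Lumen $34,500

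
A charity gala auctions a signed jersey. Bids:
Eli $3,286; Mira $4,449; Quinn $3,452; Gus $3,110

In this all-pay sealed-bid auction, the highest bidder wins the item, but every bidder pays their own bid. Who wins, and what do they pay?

All-pay sealed-bid auction: the highest bidder wins the item, but every bidder pays their own bid.
Bids in order: 4,449 (Mira) > 3,452 (Quinn) > 3,286 (Eli) > 3,110 (Gus)
Mira wins with the top bid; all bids are sunk regardless.

Mira pays $4,449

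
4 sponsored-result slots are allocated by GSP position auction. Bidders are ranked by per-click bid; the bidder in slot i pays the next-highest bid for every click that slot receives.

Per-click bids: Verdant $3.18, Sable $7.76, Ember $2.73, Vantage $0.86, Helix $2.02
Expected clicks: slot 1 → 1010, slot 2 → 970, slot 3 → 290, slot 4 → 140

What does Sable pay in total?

Sorting advertisers: $7.76 (Sable) > $3.18 (Verdant) > $2.73 (Ember) > $2.02 (Helix) > $0.86 (Vantage)
Sable holds slot 1 → pays next bid $3.18 × 1010 clicks = $3211.80.

Sable pays $3211.80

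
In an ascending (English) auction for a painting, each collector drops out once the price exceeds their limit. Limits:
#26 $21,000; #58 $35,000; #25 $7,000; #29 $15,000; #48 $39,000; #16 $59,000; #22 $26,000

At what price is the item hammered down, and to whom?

Open ascending-bid auction: the price rises until one bidder remains; the winner pays the price at which the last rival dropped out.
Sorting limits: 59,000 (#16) > 39,000 (#48) > 35,000 (#58) > 26,000 (#22) > 21,000 (#26) > 15,000 (#29) > …
#48 is the last rival to drop out, at $39,000; #16 remains and wins at that price.

#16 wins at $39,000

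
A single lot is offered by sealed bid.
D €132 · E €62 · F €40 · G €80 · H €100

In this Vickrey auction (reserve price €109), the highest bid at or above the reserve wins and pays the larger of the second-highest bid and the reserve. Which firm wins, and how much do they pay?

D pays €109

Rule: the highest bid at or above the reserve wins and pays the larger of the second-highest bid and the reserve.
Bids ranked: 132 (D) > 100 (H) > 80 (G) > 62 (E) > 40 (F)
Highest eligible bid: D at €132.
Second-highest bid €100 is below the reserve €109, so the reserve binds → payment €109.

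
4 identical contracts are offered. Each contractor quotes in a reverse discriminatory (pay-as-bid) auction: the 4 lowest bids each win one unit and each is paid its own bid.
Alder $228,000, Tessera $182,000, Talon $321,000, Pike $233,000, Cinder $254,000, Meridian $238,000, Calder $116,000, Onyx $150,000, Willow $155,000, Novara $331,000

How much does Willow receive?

Willow is paid $155,000

Sorting: 116,000 (Calder), 150,000 (Onyx), 155,000 (Willow), 182,000 (Tessera), 228,000 (Alder), 233,000 (Pike), …
Winners (4 units): Calder, Onyx, Willow, Tessera.
Willow wins → own bid $155,000.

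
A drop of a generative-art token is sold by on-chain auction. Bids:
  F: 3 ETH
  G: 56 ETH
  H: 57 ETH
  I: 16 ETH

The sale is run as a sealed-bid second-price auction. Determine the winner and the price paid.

Sealed-bid second-price auction: the highest bidder wins and pays the second-highest bid.
Bids in order: 57 (H) > 56 (G) > 16 (I) > 3 (F)
H wins with the highest bid; price is set by the runner-up at 56 ETH.

H pays 56 ETH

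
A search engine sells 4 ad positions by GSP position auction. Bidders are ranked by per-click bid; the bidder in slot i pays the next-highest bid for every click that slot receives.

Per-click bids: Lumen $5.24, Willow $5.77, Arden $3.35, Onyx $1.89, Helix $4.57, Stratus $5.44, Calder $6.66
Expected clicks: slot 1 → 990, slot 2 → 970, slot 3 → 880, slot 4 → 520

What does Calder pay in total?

Calder pays $5712.30

Per-click bids in order: $6.66 (Calder) > $5.77 (Willow) > $5.44 (Stratus) > $5.24 (Lumen) > $4.57 (Helix) > …
Calder holds slot 1 → pays next bid $5.77 × 990 clicks = $5712.30.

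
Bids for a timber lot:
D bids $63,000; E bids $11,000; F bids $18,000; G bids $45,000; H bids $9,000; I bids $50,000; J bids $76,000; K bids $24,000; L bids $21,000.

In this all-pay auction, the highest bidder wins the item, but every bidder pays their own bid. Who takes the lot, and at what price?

Bids in order: 76,000 (J) > 63,000 (D) > 50,000 (I) > 45,000 (G) > 24,000 (K) > 21,000 (L) > …
J is highest and takes the item; every bidder forfeits their bid.

J pays $76,000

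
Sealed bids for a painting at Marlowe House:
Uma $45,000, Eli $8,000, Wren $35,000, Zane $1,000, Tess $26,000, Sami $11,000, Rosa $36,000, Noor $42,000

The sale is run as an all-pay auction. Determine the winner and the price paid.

Bids ranked: 45,000 (Uma) > 42,000 (Noor) > 36,000 (Rosa) > 35,000 (Wren) > 26,000 (Tess) > 11,000 (Sami) > …
Uma wins with the top bid; all bids are sunk regardless.

Uma pays $45,000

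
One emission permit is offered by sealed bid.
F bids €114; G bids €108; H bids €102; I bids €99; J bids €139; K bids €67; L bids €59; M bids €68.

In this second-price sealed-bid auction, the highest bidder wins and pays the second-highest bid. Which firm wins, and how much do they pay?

J pays €114

Bids in order: 139 (J) > 114 (F) > 108 (G) > 102 (H) > 99 (I) > 68 (M) > …
J wins with the highest bid; price is set by the runner-up at €114.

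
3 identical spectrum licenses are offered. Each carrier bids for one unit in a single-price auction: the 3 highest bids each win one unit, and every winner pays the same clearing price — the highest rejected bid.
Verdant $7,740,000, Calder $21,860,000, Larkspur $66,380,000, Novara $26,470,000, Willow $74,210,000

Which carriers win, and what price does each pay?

Willow, Larkspur, Novara; each pays $21,860,000

Sorting: 74,210,000 (Willow), 66,380,000 (Larkspur), 26,470,000 (Novara), 21,860,000 (Calder), 7,740,000 (Verdant)
Winners (3 units): Willow, Larkspur, Novara.
Clearing price = highest rejected bid = $21,860,000.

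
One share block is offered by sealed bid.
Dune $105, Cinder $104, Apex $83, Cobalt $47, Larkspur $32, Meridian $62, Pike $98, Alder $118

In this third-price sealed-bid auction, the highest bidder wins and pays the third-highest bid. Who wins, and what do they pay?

Alder pays $104

Third-price sealed-bid auction: the highest bidder wins and pays the third-highest bid.
Bids in order: 118 (Alder) > 105 (Dune) > 104 (Cinder) > 98 (Pike) > 83 (Apex) > 62 (Meridian) > …
Alder is highest; pays the third-highest bid, $104.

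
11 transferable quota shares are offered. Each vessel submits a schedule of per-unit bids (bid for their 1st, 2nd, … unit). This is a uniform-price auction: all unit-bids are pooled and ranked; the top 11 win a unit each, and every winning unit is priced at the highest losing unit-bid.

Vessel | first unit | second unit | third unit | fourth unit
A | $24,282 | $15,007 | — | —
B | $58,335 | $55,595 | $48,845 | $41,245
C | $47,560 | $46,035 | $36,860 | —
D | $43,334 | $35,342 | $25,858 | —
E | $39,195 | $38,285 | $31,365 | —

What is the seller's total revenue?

Pooled unit-bids ranked (top 11): 58,335 (B-1), 55,595 (B-2), 48,845 (B-3), 47,560 (C-1), 46,035 (C-2), 43,334 (D-1), 41,245 (B-4), 39,195 (E-1), 38,285 (E-2), 36,860 (C-3), 35,342 (D-2)
Highest rejected unit-bid = $31,365.
Allocation: B 4, C 3, D 2, E 2. Every unit priced at $31,365.
Revenue = 11 × 31,365 = $345,015.

Total revenue: $345,015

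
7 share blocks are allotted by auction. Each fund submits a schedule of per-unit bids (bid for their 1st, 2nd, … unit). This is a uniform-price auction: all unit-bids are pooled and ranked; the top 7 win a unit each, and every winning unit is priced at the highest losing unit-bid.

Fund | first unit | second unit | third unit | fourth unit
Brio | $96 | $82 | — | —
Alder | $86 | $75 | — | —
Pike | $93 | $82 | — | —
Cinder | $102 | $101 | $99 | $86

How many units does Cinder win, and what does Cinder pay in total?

Merging the schedules and taking the best 7: 102 (Cinder-1), 101 (Cinder-2), 99 (Cinder-3), 96 (Brio-1), 93 (Pike-1), 86 (Alder-1), 86 (Cinder-4)
The (k+1)-th unit-bid is $82.
Cinder wins 4 unit(s) at $82 each.

Cinder: 4 units, pays $328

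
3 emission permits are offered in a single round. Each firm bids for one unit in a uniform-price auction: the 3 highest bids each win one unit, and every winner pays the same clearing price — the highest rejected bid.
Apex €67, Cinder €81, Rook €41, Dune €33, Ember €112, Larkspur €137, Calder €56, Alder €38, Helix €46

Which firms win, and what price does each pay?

Larkspur, Ember, Cinder; each pays €67

Bids ranked high→low: 137 (Larkspur), 112 (Ember), 81 (Cinder), 67 (Apex), 56 (Calder), …
Winners (3 units): Larkspur, Ember, Cinder.
First losing bid is Apex's €67, which sets the uniform price.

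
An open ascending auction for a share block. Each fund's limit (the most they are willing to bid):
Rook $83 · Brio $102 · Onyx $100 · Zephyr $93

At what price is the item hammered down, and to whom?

Brio wins at $100

Limits ranked: 102 (Brio) > 100 (Onyx) > 93 (Zephyr) > 83 (Rook)
Onyx is the last rival to drop out, at $100; Brio remains and wins at that price.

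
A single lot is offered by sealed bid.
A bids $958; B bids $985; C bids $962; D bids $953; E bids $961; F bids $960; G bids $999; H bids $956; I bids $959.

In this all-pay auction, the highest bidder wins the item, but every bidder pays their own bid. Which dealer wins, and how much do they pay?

G pays $999

Bids in order: 999 (G) > 985 (B) > 962 (C) > 961 (E) > 960 (F) > 959 (I) > …
G wins with the top bid; all bids are sunk regardless.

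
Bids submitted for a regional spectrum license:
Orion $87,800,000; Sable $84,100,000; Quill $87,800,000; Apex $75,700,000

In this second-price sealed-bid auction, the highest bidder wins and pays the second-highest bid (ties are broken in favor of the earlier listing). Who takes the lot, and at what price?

Second-price sealed-bid auction: the highest bidder wins and pays the second-highest bid.
Sorting bids: 87,800,000 (Orion) > 87,800,000 (Quill) > 84,100,000 (Sable) > 75,700,000 (Apex)
Tie at $87,800,000 → Orion wins by tie-break.
Orion wins with the highest bid; price is set by the runner-up at $87,800,000.

Orion pays $87,800,000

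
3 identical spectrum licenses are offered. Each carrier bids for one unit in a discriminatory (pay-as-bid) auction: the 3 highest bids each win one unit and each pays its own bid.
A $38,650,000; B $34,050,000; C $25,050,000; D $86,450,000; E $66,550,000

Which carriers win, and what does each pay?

D $86,450,000, E $66,550,000, A $38,650,000

Sorting: 86,450,000 (D), 66,550,000 (E), 38,650,000 (A), 34,050,000 (B), 25,050,000 (C)
Winners (3 units): D, E, A.
Each winner pays its own bid: D $86,450,000, E $66,550,000, A $38,650,000.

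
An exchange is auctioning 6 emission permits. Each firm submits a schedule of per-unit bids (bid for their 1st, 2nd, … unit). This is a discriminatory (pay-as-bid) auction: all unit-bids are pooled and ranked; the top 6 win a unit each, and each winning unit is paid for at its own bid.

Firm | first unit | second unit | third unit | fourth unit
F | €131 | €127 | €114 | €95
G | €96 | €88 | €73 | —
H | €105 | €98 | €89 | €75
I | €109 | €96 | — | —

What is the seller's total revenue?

Total revenue: €684

All unit-bids, highest first — top 6: 131 (F-1), 127 (F-2), 114 (F-3), 109 (I-1), 105 (H-1), 98 (H-2)
Next rejected bid: €96 (not a price — pay-as-bid).
Each winning unit pays its own bid.
Revenue = 131 + 127 + 114 + 109 + 105 + 98 = €684.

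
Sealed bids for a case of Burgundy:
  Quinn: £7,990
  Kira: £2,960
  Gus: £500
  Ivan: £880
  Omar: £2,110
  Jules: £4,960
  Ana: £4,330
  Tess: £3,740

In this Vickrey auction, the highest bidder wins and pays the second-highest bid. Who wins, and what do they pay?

Quinn pays £4,960

Bids in order: 7,990 (Quinn) > 4,960 (Jules) > 4,330 (Ana) > 3,740 (Tess) > 2,960 (Kira) > 2,110 (Omar) > …
Quinn is highest; pays the second-highest bid, £4,960.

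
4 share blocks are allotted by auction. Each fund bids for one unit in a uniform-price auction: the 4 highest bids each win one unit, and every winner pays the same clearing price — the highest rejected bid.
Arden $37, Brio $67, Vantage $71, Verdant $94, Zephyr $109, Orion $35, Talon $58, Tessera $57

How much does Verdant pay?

Sorting: 109 (Zephyr), 94 (Verdant), 71 (Vantage), 67 (Brio), 58 (Talon), 57 (Tessera), …
Top 4: Zephyr, Verdant, Vantage, Brio.
Clearing price = highest rejected bid = $58.
Verdant wins → pays $58.

Verdant pays $58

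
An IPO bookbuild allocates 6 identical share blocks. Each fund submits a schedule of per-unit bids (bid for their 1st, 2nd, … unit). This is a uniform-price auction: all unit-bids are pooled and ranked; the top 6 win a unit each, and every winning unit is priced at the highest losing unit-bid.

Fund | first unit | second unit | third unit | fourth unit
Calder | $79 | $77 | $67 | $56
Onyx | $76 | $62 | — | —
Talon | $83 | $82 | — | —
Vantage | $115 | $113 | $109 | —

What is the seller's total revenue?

Total revenue: $462

All unit-bids, highest first — top 6: 115 (Vantage-1), 113 (Vantage-2), 109 (Vantage-3), 83 (Talon-1), 82 (Talon-2), 79 (Calder-1)
Highest rejected unit-bid = $77.
Allocation: Calder 1, Talon 2, Vantage 3. Every unit priced at $77.
Revenue = 6 × 77 = $462.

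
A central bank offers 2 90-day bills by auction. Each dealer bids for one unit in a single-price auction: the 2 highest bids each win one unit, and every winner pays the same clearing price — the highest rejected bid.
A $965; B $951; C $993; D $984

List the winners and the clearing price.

C, D; each pays $965

Bids ranked high→low: 993 (C), 984 (D), 965 (A), 951 (B)
The 2 highest are C, D.
First losing bid is A's $965, which sets the uniform price.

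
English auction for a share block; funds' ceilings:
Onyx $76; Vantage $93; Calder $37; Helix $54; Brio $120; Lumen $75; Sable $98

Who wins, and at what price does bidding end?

Limits ranked: 120 (Brio) > 98 (Sable) > 93 (Vantage) > 76 (Onyx) > 75 (Lumen) > 54 (Helix) > …
Bidding ends when Sable exits at $98; Brio takes it.

Brio wins at $98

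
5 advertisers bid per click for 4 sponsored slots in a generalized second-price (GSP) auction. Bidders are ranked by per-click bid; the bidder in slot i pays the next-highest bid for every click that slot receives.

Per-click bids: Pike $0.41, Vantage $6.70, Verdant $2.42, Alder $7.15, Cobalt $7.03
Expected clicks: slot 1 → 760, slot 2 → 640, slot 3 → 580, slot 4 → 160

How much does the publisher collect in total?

Sorting advertisers: $7.15 (Alder) > $7.03 (Cobalt) > $6.70 (Vantage) > $2.42 (Verdant) > $0.41 (Pike)
Slot 1: Alder pays $7.03 × 760 = $5342.80
Slot 2: Cobalt pays $6.70 × 640 = $4288.00
Slot 3: Vantage pays $2.42 × 580 = $1403.60
Slot 4: Verdant pays $0.41 × 160 = $65.60
Total = $11100.00

Total revenue: $11100.00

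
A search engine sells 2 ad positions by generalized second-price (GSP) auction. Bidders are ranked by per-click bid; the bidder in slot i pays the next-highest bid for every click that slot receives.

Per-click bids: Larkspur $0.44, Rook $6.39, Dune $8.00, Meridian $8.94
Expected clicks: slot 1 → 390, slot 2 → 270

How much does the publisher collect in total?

Per-click bids in order: $8.94 (Meridian) > $8.00 (Dune) > $6.39 (Rook) > …
Slot 1: Meridian pays $8.00 × 390 = $3120.00
Slot 2: Dune pays $6.39 × 270 = $1725.30
Total = $4845.30

Total revenue: $4845.30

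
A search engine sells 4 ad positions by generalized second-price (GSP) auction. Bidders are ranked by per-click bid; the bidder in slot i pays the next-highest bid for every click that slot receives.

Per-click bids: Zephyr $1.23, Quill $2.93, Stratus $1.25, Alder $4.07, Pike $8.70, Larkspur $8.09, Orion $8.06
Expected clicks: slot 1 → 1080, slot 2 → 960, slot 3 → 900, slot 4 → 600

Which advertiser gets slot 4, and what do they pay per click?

Alder; $2.93 per click

Sorting advertisers: $8.70 (Pike) > $8.09 (Larkspur) > $8.06 (Orion) > $4.07 (Alder) > $2.93 (Quill) > …
Slot 4 goes to the fourth-ranked bidder, Alder, who pays the next bid down: $2.93/click.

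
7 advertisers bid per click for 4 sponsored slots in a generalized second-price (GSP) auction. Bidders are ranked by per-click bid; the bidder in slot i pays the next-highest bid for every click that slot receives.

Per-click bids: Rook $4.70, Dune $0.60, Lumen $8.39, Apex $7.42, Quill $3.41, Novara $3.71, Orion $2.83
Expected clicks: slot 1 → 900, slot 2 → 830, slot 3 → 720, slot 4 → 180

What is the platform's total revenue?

Total revenue: $13864.00

Sorting advertisers: $8.39 (Lumen) > $7.42 (Apex) > $4.70 (Rook) > $3.71 (Novara) > $3.41 (Quill) > …
Slot 1: Lumen pays $7.42 × 900 = $6678.00
Slot 2: Apex pays $4.70 × 830 = $3901.00
Slot 3: Rook pays $3.71 × 720 = $2671.20
Slot 4: Novara pays $3.41 × 180 = $613.80
Total = $13864.00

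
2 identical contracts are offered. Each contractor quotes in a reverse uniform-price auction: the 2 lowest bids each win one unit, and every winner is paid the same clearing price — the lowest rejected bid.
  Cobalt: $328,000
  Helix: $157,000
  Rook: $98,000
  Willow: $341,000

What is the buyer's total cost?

Total cost: $656,000

Ordering the bids: 98,000 (Rook), 157,000 (Helix), 328,000 (Cobalt), 341,000 (Willow)
Lowest 2: Rook, Helix.
Clearing price = lowest rejected bid = $328,000.
Total cost = 2 × $328,000 = $656,000.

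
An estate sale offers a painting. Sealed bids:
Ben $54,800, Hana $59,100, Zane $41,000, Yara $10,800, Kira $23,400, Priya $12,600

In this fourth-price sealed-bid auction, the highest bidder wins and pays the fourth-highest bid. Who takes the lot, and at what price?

Hana pays $23,400

Bids in order: 59,100 (Hana) > 54,800 (Ben) > 41,000 (Zane) > 23,400 (Kira) > 12,600 (Priya) > 10,800 (Yara)
Hana wins; payment is bid #4 in the ranking = $23,400.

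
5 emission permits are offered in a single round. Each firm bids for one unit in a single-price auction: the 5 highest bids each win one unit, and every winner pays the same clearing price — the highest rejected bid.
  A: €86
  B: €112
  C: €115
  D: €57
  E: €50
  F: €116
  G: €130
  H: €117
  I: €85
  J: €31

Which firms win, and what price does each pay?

G, H, F, C, B; each pays €86

Bids ranked high→low: 130 (G), 117 (H), 116 (F), 115 (C), 112 (B), 86 (A), 85 (I), …
Top 5: G, H, F, C, B.
First losing bid is A's €86, which sets the uniform price.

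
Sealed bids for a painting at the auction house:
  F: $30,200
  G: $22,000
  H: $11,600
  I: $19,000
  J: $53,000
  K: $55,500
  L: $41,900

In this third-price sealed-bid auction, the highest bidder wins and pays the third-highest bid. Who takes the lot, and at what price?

K pays $41,900

Sorting bids: 55,500 (K) > 53,000 (J) > 41,900 (L) > 30,200 (F) > 22,000 (G) > 19,000 (I) > …
K is highest; pays the third-highest bid, $41,900.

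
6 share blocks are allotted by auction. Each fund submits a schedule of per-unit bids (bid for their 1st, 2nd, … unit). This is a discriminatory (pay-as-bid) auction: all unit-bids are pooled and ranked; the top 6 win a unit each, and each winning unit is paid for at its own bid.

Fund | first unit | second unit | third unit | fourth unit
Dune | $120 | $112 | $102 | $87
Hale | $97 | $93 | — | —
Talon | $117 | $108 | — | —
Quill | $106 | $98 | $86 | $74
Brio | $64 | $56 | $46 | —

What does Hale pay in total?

Hale pays $0

Merging the schedules and taking the best 6: 120 (Dune-1), 117 (Talon-1), 112 (Dune-2), 108 (Talon-2), 106 (Quill-1), 102 (Dune-3)
Next rejected bid: $98 (not a price — pay-as-bid).
Hale wins no units.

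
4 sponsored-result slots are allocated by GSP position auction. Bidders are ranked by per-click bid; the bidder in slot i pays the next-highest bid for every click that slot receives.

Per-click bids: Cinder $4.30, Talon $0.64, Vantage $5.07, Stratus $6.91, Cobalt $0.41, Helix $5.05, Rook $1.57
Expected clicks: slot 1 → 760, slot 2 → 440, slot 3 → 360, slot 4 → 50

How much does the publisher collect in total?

Total revenue: $7701.70

Ranked by bid: $6.91 (Stratus) > $5.07 (Vantage) > $5.05 (Helix) > $4.30 (Cinder) > $1.57 (Rook) > …
Slot 1: Stratus pays $5.07 × 760 = $3853.20
Slot 2: Vantage pays $5.05 × 440 = $2222.00
Slot 3: Helix pays $4.30 × 360 = $1548.00
Slot 4: Cinder pays $1.57 × 50 = $78.50
Total = $7701.70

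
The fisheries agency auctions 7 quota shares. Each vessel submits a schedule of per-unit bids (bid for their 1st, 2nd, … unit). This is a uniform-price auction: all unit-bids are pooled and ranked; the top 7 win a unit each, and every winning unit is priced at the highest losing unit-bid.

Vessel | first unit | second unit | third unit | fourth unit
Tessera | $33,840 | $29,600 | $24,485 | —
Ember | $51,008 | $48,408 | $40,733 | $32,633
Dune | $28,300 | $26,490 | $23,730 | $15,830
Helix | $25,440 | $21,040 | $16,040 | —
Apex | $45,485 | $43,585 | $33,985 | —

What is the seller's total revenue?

Merging the schedules and taking the best 7: 51,008 (Ember-1), 48,408 (Ember-2), 45,485 (Apex-1), 43,585 (Apex-2), 40,733 (Ember-3), 33,985 (Apex-3), 33,840 (Tessera-1)
The (k+1)-th unit-bid is $32,633.
Allocation: Apex 3, Ember 3, Tessera 1. Every unit priced at $32,633.
Revenue = 7 × 32,633 = $228,431.

Total revenue: $228,431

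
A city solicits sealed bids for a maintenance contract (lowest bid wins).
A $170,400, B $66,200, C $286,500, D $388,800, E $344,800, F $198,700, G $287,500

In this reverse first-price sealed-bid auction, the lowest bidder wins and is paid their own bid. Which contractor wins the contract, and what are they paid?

B is paid $66,200

Bids ranked: 66,200 (B) < 170,400 (A) < 198,700 (F) < 286,500 (C) < 287,500 (G) < 344,800 (E) < …
B has the lowest bid and is paid exactly that: $66,200.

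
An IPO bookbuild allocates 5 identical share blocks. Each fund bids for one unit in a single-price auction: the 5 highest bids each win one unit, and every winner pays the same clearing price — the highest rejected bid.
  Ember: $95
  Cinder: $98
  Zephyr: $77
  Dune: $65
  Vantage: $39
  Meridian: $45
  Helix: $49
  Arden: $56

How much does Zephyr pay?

Zephyr pays $49

Ordering the bids: 98 (Cinder), 95 (Ember), 77 (Zephyr), 65 (Dune), 56 (Arden), 49 (Helix), 45 (Meridian), …
The 5 highest are Cinder, Ember, Zephyr, Dune, Arden.
First losing bid is Helix's $49, which sets the uniform price.
Zephyr wins → pays $49.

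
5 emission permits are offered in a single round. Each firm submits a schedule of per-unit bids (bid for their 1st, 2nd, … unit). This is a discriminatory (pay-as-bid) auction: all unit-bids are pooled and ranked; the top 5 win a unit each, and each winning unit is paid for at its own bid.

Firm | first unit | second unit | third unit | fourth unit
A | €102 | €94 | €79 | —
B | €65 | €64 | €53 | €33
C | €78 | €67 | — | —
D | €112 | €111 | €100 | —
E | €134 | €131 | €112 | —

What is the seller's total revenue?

Total revenue: €600

Merging the schedules and taking the best 5: 134 (E-1), 131 (E-2), 112 (D-1), 112 (E-3), 111 (D-2)
Next rejected bid: €102 (not a price — pay-as-bid).
Each winning unit pays its own bid.
Revenue = 134 + 131 + 112 + 112 + 111 = €600.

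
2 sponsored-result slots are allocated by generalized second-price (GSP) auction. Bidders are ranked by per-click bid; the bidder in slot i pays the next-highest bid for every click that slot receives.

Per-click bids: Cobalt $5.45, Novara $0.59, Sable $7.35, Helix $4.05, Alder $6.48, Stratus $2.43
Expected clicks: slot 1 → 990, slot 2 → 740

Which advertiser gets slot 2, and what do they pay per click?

Alder; $5.45 per click

Per-click bids in order: $7.35 (Sable) > $6.48 (Alder) > $5.45 (Cobalt) > …
Slot 2 goes to the second-ranked bidder, Alder, who pays the next bid down: $5.45/click.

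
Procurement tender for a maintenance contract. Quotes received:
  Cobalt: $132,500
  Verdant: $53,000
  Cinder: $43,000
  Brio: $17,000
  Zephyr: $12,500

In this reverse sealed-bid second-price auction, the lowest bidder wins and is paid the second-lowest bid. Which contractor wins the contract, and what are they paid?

Zephyr is paid $17,000

Reverse sealed-bid second-price auction: the lowest bidder wins and is paid the second-lowest bid.
Bids ranked: 12,500 (Zephyr) < 17,000 (Brio) < 43,000 (Cinder) < 53,000 (Verdant) < 132,500 (Cobalt)
Zephyr wins with the lowest bid; price is set by the runner-up at $17,000.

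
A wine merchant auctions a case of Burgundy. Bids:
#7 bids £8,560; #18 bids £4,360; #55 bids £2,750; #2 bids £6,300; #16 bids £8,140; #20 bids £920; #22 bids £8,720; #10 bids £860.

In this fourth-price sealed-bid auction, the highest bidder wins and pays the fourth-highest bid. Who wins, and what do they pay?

#22 pays £6,300

Rule: the highest bidder wins and pays the fourth-highest bid.
Bids in order: 8,720 (#22) > 8,560 (#7) > 8,140 (#16) > 6,300 (#2) > 4,360 (#18) > 2,750 (#55) > …
#22 wins; payment is bid #4 in the ranking = £6,300.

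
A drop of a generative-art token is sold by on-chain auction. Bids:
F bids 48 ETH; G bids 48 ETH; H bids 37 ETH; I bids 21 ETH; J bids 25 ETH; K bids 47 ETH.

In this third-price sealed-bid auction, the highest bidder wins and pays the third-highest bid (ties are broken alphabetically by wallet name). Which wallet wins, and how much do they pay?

Bids ranked: 48 (F) > 48 (G) > 47 (K) > 37 (H) > 25 (J) > 21 (I)
F and G tie at 48 ETH; tie-break gives it to F.
F wins; payment is bid #3 in the ranking = 47 ETH.

F pays 47 ETH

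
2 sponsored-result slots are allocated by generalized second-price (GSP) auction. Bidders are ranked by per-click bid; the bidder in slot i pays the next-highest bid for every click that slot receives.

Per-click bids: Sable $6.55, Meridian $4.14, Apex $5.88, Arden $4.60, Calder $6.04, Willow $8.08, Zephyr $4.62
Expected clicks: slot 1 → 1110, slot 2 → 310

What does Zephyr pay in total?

Per-click bids in order: $8.08 (Willow) > $6.55 (Sable) > $6.04 (Calder) > …
Zephyr ranks below slot 2 → no slot, pays nothing.

Zephyr pays $0.00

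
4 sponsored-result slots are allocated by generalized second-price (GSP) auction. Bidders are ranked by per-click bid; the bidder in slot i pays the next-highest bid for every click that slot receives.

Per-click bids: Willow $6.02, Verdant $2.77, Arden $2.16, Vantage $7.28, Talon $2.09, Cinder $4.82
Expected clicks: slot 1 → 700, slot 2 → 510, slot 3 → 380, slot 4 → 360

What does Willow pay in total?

Willow pays $2458.20

Sorting advertisers: $7.28 (Vantage) > $6.02 (Willow) > $4.82 (Cinder) > $2.77 (Verdant) > $2.16 (Arden) > …
Willow holds slot 2 → pays next bid $4.82 × 510 clicks = $2458.20.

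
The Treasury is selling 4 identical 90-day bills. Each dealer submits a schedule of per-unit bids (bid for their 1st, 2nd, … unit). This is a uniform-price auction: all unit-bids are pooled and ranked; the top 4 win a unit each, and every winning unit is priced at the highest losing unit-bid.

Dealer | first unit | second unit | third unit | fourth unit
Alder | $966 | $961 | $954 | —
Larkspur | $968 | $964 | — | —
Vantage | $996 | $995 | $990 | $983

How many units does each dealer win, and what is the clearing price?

Merging the schedules and taking the best 4: 996 (Vantage-1), 995 (Vantage-2), 990 (Vantage-3), 983 (Vantage-4)
First bid not allocated: $968.
Allocation: Vantage 4.

Vantage 4; clearing price $968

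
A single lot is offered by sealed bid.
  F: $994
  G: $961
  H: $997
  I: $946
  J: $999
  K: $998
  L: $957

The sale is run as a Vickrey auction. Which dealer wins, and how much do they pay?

J pays $998

Vickrey auction: the highest bidder wins and pays the second-highest bid.
Sorting bids: 999 (J) > 998 (K) > 997 (H) > 994 (F) > 961 (G) > 957 (L) > …
J wins with the highest bid; price is set by the runner-up at $998.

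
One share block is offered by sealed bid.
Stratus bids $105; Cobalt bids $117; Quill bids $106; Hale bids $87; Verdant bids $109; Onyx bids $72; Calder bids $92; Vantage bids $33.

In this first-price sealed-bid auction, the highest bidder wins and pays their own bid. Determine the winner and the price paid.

Cobalt pays $117

Rule: the highest bidder wins and pays their own bid.
Bids in order: 117 (Cobalt) > 109 (Verdant) > 106 (Quill) > 105 (Stratus) > 92 (Calder) > 87 (Hale) > …
Cobalt has the highest bid and pays exactly that: $117.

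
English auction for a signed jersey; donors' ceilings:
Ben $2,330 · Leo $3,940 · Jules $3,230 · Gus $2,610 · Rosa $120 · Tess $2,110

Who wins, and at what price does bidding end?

Rule: the price rises until one bidder remains; the winner pays the price at which the last rival dropped out.
Limits in order: 3,940 (Leo) > 3,230 (Jules) > 2,610 (Gus) > 2,330 (Ben) > 2,110 (Tess) > 120 (Rosa)
Bidding ends when Jules exits at $3,230; Leo takes it.

Leo wins at $3,230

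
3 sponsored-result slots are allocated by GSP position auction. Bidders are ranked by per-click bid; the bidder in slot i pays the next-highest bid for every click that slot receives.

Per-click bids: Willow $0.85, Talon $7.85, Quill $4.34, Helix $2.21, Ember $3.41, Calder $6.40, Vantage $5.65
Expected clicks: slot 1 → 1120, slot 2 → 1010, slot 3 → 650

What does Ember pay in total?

Sorting advertisers: $7.85 (Talon) > $6.40 (Calder) > $5.65 (Vantage) > $4.34 (Quill) > …
Ember ranks below slot 3 → no slot, pays nothing.

Ember pays $0.00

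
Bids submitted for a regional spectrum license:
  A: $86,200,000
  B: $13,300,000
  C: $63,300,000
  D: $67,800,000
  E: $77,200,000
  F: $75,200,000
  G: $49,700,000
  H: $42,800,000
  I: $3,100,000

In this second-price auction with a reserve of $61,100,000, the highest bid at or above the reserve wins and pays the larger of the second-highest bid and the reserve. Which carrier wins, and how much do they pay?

Bids ranked: 86,200,000 (A) > 77,200,000 (E) > 75,200,000 (F) > 67,800,000 (D) > 63,300,000 (C) > 49,700,000 (G) > …
A has the top bid at or above the reserve ($86,200,000).
max(second-highest $77,200,000, reserve $61,100,000) = $77,200,000; the reserve does not bind.

A pays $77,200,000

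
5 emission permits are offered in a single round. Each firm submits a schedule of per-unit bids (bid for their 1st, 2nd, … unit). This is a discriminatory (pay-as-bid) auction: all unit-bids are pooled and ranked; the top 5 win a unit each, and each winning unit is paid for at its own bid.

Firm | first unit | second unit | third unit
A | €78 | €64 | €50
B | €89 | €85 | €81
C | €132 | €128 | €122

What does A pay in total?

Merging the schedules and taking the best 5: 132 (C-1), 128 (C-2), 122 (C-3), 89 (B-1), 85 (B-2)
Next rejected bid: €81 (not a price — pay-as-bid).
A wins no units.

A pays €0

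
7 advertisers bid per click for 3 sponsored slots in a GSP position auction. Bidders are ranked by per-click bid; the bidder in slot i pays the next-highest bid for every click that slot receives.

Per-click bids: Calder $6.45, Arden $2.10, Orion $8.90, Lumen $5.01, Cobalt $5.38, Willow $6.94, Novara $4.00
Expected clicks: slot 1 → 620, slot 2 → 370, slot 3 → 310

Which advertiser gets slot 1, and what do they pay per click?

Orion; $6.94 per click

Ranked by bid: $8.90 (Orion) > $6.94 (Willow) > $6.45 (Calder) > $5.38 (Cobalt) > …
Slot 1 goes to the first-ranked bidder, Orion, who pays the next bid down: $6.94/click.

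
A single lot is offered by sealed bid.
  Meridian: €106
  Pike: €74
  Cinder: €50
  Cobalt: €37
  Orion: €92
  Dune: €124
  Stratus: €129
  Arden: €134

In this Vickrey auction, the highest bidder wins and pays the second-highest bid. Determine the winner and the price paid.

Vickrey auction: the highest bidder wins and pays the second-highest bid.
Bids ranked: 134 (Arden) > 129 (Stratus) > 124 (Dune) > 106 (Meridian) > 92 (Orion) > 74 (Pike) > …
Arden wins with the highest bid; price is set by the runner-up at €129.

Arden pays €129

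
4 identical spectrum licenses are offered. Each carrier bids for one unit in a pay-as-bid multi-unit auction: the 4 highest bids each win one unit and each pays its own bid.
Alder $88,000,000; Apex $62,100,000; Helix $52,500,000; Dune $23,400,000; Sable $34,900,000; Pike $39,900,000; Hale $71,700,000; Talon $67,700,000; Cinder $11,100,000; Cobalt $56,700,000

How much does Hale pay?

Ordering the bids: 88,000,000 (Alder), 71,700,000 (Hale), 67,700,000 (Talon), 62,100,000 (Apex), 56,700,000 (Cobalt), 52,500,000 (Helix), …
The 4 highest are Alder, Hale, Talon, Apex.
Hale wins → own bid $71,700,000.

Hale pays $71,700,000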